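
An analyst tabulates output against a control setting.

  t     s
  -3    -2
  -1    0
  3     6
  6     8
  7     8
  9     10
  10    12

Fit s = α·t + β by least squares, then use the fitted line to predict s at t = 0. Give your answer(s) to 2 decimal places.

ŝ = 1.44

Sums needed: Σt·t = 285, Σt = 31, Σ1 = 7.
For Aᵀs: Σt·s = 338, Σs = 42.
det = 285·7 − 31² = 1034.
α = (338·7 − 31·42)/1034 = 532/517; β = (285·42 − 31·338)/1034 = 746/517.
At t = 0: ŝ = (532/517)·(0) + (746/517)·(1) = 746/517.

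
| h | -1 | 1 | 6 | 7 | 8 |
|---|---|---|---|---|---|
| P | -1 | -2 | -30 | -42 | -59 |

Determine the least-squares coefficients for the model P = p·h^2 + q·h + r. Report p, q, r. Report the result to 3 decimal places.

p = -1.006, q = 0.882, r = -0.112

Entries of XᵀX: Σh^2·h^2 = 7795, Σh^2·h = 1071, Σh^2 = 151, Σh·h = 151, Σh = 21, Σ1 = 5.
Right-hand side: Σh^2·P = -6917, Σh·P = -947, ΣP = -134.
XᵀX·[p, q, r]ᵀ = XᵀP becomes [[7795, 1071, 151]; [1071, 151, 21]; [151, 21, 5]]·[p, q, r]ᵀ = [-6917, -947, -134]ᵀ.
Row-reducing yields p = -31075/30878, q = 27233/30878, r = -1722/15439.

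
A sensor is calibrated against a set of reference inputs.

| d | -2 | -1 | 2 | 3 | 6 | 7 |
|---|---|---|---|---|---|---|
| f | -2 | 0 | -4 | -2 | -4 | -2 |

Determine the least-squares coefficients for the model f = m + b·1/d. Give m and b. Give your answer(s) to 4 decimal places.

MᵀM·[m, b]ᵀ = Mᵀf reads: 6·m + (-5/14)·b = -14;  (-5/14)·m + (2927/1764)·b = -55/21.
(Σ1 = 6, Σ1/d = -5/14, Σ1/d·1/d = 2927/1764, Σf = -14, Σ1/d·f = -55/21.)
Determinant 6·(2927/1764) − (-5/14)² = 5779/588.
m = ((-14)·(2927/1764) − (-5/14)·(-55/21))/(5779/588) = -42628/17337; b = (6·(-55/21) − (-5/14)·(-14))/(5779/588) = -12180/5779.

m = -2.4588, b = -2.1076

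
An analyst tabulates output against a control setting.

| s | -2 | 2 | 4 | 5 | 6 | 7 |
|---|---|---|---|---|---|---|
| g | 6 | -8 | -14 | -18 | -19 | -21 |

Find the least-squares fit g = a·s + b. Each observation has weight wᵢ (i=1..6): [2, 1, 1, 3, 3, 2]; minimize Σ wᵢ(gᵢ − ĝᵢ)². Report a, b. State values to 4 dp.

From the data, Σwᵢ·s·s = 309, Σwᵢ·s = 49, Σwᵢ·1 = 12.
Moment sums: Σwᵢ·s·g = -1002, Σwᵢ·g = -163.
AᵀWA·[a, b]ᵀ = AᵀWg becomes [[309, 49]; [49, 12]]·[a, b]ᵀ = [-1002, -163]ᵀ.
Determinant 309·12 − 49² = 1307.
a = ((-1002)·12 − 49·(-163))/1307 = -4037/1307; b = (309·(-163) − 49·(-1002))/1307 = -1269/1307.

a = -3.0888, b = -0.9709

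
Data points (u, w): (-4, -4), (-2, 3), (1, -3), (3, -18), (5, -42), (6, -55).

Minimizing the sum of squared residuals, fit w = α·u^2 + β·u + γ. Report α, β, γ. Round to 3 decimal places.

Entries of AᵀA: Σu^2·u^2 = 2275, Σu^2·u = 297, Σu^2 = 91, Σu·u = 91, Σu = 9, Σ1 = 6.
Moment sums: Σu^2·w = -3247, Σu·w = -587, Σw = -119.
AᵀA·[α, β, γ]ᵀ = Aᵀw becomes [[2275, 297, 91]; [297, 91, 9]; [91, 9, 6]]·[α, β, γ]ᵀ = [-3247, -587, -119]ᵀ.
Inverting the 3×3 Gram matrix, [α, β, γ]ᵀ = [-12601/11888, -36565/11888, 1273/1486]ᵀ.

α = -1.060, β = -3.076, γ = 0.857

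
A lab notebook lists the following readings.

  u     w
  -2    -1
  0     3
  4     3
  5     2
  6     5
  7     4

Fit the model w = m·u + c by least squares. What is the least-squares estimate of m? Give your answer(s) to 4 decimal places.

m = 0.4526

Forming XᵀX = [[130, 20]; [20, 6]] and Xᵀw = [82, 16]ᵀ gives XᵀX·[m, c]ᵀ = Xᵀw.
Eliminating c: 6·(row 1) − 20·(row 2) gives 380·m = 6·82 − 20·16 = 172, so m = 43/95.
Then c = (16 − 20·(43/95))/6 = 22/19.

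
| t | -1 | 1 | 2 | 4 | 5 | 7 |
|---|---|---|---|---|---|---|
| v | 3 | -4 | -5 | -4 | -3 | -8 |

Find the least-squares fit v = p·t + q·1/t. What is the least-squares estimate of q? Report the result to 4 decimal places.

q = -2.8744

Setting ∂/∂p … = 0 gives: 96·p + 6·q = -104;  6·p + (46509/19600)·q = -857/70.
det = 96·(46509/19600) − 6² = 234954/1225.
p = ((-104)·(46509/19600) − 6·(-857/70))/(234954/1225) = -47183/52212; q = (96·(-857/70) − 6·(-104))/(234954/1225) = -37520/13053.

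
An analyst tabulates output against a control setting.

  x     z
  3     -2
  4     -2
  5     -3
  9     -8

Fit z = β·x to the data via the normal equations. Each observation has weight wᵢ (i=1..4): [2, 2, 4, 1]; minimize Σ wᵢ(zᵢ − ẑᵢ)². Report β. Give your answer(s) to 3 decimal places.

Normal-equation sums: Σwᵢ·x·x = 231.
And Σwᵢ·x·z = -160.
Hence β = -160 / 231 ≈ -0.692641.

β = -0.693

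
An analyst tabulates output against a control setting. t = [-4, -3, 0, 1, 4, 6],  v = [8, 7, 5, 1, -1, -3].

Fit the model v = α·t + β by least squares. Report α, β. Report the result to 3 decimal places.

Entries of AᵀA: Σt·t = 78, Σt = 4, Σ1 = 6.
And Σt·v = -74, Σv = 17.
AᵀA·[α, β]ᵀ = Aᵀv becomes [[78, 4]; [4, 6]]·[α, β]ᵀ = [-74, 17]ᵀ.
det = 78·6 − 4² = 452.
α = ((-74)·6 − 4·17)/452 = -128/113; β = (78·17 − 4·(-74))/452 = 811/226.

α = -1.133, β = 3.588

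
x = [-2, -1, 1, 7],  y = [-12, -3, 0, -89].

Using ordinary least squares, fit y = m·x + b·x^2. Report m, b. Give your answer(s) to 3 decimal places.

Normal-equation sums: Σx·x = 55, Σx·x^2 = 335, Σx^2·x^2 = 2419.
Right-hand side: Σx·y = -596, Σx^2·y = -4412.
MᵀM·[m, b]ᵀ = Mᵀy becomes [[55, 335]; [335, 2419]]·[m, b]ᵀ = [-596, -4412]ᵀ.
Eliminating b: 2419·(row 1) − 335·(row 2) gives 20820·m = 2419·(-596) − 335·(-4412) = 36296, so m = 9074/5205.
Then b = ((-4412) − 335·(9074/5205))/2419 = -2150/1041.

m = 1.743, b = -2.065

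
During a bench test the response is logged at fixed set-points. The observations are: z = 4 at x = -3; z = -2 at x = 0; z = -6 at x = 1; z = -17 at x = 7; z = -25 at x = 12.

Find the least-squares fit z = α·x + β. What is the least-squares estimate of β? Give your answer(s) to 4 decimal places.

AᵀA·[α, β]ᵀ = Aᵀz reads: 203·α + 17·β = -437;  17·α + 5·β = -46.
Determinant 203·5 − 17² = 726.
α = ((-437)·5 − 17·(-46))/726 = -1403/726; β = (203·(-46) − 17·(-437))/726 = -1909/726.

β = -2.6295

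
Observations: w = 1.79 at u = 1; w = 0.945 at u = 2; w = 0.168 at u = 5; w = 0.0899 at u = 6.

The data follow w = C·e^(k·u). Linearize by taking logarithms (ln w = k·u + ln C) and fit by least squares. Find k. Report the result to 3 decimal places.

With ln wᵢ as the transformed response and uᵢ as the regressor:
Over the data: Σu = 14.0000, Σ(u)² = 66.0000, Σln w = -3.6672, Σu·ln w = -22.9042.
Normal system: [[66.0000, 14.0000]; [14.0000, 4]]·[k, ln C]ᵀ = [-22.9042, -3.6672]ᵀ.
Δ = 66.0000·4 − (14.0000)² = 68.0000; k = (-22.9042·4 − 14.0000·-3.6672)/68.0000 = -0.59229, ln C = (66.0000·-3.6672 − 14.0000·-22.9042)/68.0000 = 1.15623.

k = -0.592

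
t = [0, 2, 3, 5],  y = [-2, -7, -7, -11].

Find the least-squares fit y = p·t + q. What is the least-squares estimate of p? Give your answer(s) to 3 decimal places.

p = -1.731

With design matrix M, MᵀM = [[38, 10]; [10, 4]] and Mᵀy = [-90, -27]ᵀ.
Determinant 38·4 − 10² = 52.
p = ((-90)·4 − 10·(-27))/52 = -45/26; q = (38·(-27) − 10·(-90))/52 = -63/26.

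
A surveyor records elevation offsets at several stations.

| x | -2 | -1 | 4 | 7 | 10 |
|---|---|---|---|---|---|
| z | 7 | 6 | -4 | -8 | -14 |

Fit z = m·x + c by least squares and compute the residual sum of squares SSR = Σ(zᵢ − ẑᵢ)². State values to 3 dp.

SSR = 1.163

Normal-equation sums: Σx·x = 170, Σx = 18, Σ1 = 5.
Moment sums: Σx·z = -232, Σz = -13.
Normal equations: [[170, 18]; [18, 5]]·[m, c]ᵀ = [-232, -13]ᵀ.
Δ = 170·5 − 18² = 526.
m = ((-232)·5 − 18·(-13))/526 = -463/263; c = (170·(-13) − 18·(-232))/526 = 983/263.
Residuals: -68/263, 132/263, -183/263, 154/263, -35/263; SSR = 306/263.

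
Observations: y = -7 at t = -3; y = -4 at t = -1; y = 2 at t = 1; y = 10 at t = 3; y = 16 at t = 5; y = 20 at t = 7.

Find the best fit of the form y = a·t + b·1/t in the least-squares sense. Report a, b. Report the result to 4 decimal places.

a = 2.9454, b = 0.0226

The normal equations are: 94·a + 6·b = 277;  6·a + (25166/11025)·b = 1861/105.
det = 94·(25166/11025) − 6² = 1968704/11025.
a = (277·(25166/11025) − 6·(1861/105))/(1968704/11025) = 724819/246088; b = (94·(1861/105) − 6·277)/(1968704/11025) = 5565/246088.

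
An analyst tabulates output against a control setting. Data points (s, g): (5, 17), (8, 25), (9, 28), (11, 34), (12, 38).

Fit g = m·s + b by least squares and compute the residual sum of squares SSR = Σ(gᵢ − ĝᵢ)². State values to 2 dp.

Entries of AᵀA: Σs·s = 435, Σs = 45, Σ1 = 5.
Right-hand side: Σs·g = 1367, Σg = 142.
Eliminating b: 5·(row 1) − 45·(row 2) gives 150·m = 5·1367 − 45·142 = 445, so m = 89/30.
Then b = (142 − 45·(89/30))/5 = 17/10.
Residuals: 7/15, -13/30, -2/5, -1/3, 7/10; SSR = 7/6.

SSR = 1.17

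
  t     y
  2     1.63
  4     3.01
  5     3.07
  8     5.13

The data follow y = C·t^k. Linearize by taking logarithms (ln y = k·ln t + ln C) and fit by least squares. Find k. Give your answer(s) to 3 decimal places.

With ln yᵢ as the transformed response and ln tᵢ as the regressor:
Over the data: Σln t = 5.7683, Σ(ln t)² = 9.3166, Σln y = 4.3473, Σln t·ln y = 7.0716.
Normal system: [[9.3166, 5.7683]; [5.7683, 4]]·[k, ln C]ᵀ = [7.0716, 4.3473]ᵀ.
Solving (det = 3.9930): k = 0.80389, ln C = -0.07245.

k = 0.804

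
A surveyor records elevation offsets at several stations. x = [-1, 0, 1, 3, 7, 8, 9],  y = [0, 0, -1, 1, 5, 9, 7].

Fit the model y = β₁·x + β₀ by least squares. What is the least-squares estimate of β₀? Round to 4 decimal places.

Normal-equation sums: Σx·x = 205, Σx = 27, Σ1 = 7.
Moment sums: Σx·y = 172, Σy = 21.
Normal equations: [[205, 27]; [27, 7]]·[β₁, β₀]ᵀ = [172, 21]ᵀ.
Determinant 205·7 − 27² = 706.
β₁ = (172·7 − 27·21)/706 = 637/706; β₀ = (205·21 − 27·172)/706 = -339/706.

β₀ = -0.4802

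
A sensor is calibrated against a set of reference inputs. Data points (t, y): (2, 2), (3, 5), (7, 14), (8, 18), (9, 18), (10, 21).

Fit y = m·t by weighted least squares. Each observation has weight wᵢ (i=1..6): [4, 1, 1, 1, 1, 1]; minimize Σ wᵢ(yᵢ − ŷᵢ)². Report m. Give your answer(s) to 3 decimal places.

Normal-equation sums: Σwᵢ·t·t = 319.
For MᵀWy: Σwᵢ·t·y = 645.
Hence m = 645 / 319 ≈ 2.02194.

m = 2.022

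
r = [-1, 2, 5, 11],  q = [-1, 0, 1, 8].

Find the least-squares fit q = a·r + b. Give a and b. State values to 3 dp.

Sums needed: Σr·r = 151, Σr = 17, Σ1 = 4.
For Mᵀq: Σr·q = 94, Σq = 8.
MᵀM·[a, b]ᵀ = Mᵀq becomes [[151, 17]; [17, 4]]·[a, b]ᵀ = [94, 8]ᵀ.
Eliminating b: 4·(row 1) − 17·(row 2) gives 315·a = 4·94 − 17·8 = 240, so a = 16/21.
Then b = (8 − 17·(16/21))/4 = -26/21.

a = 0.762, b = -1.238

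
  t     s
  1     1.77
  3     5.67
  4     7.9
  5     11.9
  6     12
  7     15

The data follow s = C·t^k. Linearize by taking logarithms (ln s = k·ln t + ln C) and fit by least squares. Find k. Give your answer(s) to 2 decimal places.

k = 1.11

Let Y = ln s. Fitting Y = k·ln t + ln C by least squares:
Σln t = 7.8320, Σ(ln t)² = 12.7160, Σln s = 12.0425, Σln t·ln s = 18.4794.
Normal system: [[12.7160, 7.8320]; [7.8320, 6]]·[k, ln C]ᵀ = [18.4794, 12.0425]ᵀ.
Solving (det = 14.9557): k = 1.10721, ln C = 0.56180.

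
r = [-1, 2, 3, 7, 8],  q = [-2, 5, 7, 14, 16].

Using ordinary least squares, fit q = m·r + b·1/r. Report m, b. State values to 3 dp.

m = 2.018, b = 0.530

Forming XᵀX = [[127, 5]; [5, 39433/28224]] and Xᵀq = [259, 65/6]ᵀ gives XᵀX·[m, b]ᵀ = Xᵀq.
Eliminating b: (39433/28224)·(row 1) − 5·(row 2) gives (4302391/28224)·m = (39433/28224)·259 − 5·(65/6) = 1240621/4032, so m = 8684347/4302391.
Then b = ((65/6) − 5·(8684347/4302391))/(39433/28224) = 2281440/4302391.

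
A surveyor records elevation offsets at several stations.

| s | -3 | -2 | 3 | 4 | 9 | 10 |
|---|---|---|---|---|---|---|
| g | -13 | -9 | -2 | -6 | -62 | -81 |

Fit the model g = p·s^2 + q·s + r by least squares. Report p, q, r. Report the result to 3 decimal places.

The normal equations are: 16995·p + 1785·q + 219·r = -13389;  1785·p + 219·q + 21·r = -1341;  219·p + 21·q + 6·r = -173.
Solving the 3×3 system (Gaussian elimination) gives p = -107/104, q = 64975/30264, r = 9119/7566.

p = -1.029, q = 2.147, r = 1.205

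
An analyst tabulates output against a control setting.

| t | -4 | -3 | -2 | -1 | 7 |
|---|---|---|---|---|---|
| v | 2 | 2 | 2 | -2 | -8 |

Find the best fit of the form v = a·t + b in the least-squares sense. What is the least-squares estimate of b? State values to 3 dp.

Compute the Gram sums: Σt·t = 79, Σt = -3, Σ1 = 5.
And Σt·v = -72, Σv = -4.
So AᵀA·[a, b]ᵀ = Aᵀv: [[79, -3]; [-3, 5]]·[a, b]ᵀ = [-72, -4]ᵀ.
Eliminating b: 5·(row 1) − (-3)·(row 2) gives 386·a = 5·(-72) − (-3)·(-4) = -372, so a = -186/193.
Then b = ((-4) − (-3)·(-186/193))/5 = -266/193.

b = -1.378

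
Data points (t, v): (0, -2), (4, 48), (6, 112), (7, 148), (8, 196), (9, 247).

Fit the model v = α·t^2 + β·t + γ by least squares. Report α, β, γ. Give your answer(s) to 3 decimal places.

Normal-equation sums: Σt^2·t^2 = 14610, Σt^2·t = 1864, Σt^2 = 246, Σt·t = 246, Σt = 34, Σ1 = 6.
Moment sums: Σt^2·v = 44603, Σt·v = 5691, Σv = 749.
MᵀM·[α, β, γ]ᵀ = Mᵀv becomes [[14610, 1864, 246]; [1864, 246, 34]; [246, 34, 6]]·[α, β, γ]ᵀ = [44603, 5691, 749]ᵀ.
Solving the 3×3 system (Gaussian elimination) gives α = 3054/1019, β = 727/1019, γ = -4257/2038.

α = 2.997, β = 0.713, γ = -2.089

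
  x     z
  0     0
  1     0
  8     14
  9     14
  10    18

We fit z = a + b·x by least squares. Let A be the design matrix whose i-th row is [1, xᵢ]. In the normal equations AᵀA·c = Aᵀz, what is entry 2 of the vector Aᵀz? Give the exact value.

418

Entry 2 ↔ basis x, so (Aᵀz)_{2} = Σᵢ (x)·zᵢ = (0)·(0) + (1)·(0) + (8)·(14) + (9)·(14) + (10)·(18) = 418.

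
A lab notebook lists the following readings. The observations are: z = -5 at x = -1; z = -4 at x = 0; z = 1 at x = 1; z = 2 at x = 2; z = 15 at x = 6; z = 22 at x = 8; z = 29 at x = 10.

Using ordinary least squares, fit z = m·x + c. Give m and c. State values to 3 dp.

From the data, Σx·x = 206, Σx = 26, Σ1 = 7.
Moment sums: Σx·z = 566, Σz = 60.
Eliminating c: 7·(row 1) − 26·(row 2) gives 766·m = 7·566 − 26·60 = 2402, so m = 1201/383.
Then c = (60 − 26·(1201/383))/7 = -1178/383.

m = 3.136, c = -3.076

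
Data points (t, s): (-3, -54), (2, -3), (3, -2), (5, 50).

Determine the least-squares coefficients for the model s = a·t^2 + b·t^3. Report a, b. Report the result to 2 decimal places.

a = -3.02, b = 1.00

XᵀX·[a, b]ᵀ = Xᵀs reads: 803·a + 3157·b = 734;  3157·a + 17147·b = 7630.
Eliminating b: 17147·(row 1) − 3157·(row 2) gives 3802392·a = 17147·734 − 3157·7630 = -11502012, so a = -958501/316866.
Then b = (7630 − 3157·(-958501/316866))/17147 = 28861/28806.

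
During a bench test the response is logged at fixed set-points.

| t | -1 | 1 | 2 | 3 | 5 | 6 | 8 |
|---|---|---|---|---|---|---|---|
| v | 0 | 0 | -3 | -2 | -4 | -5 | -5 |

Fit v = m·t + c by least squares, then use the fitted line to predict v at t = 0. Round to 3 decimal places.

Normal-equation sums: Σt·t = 140, Σt = 24, Σ1 = 7.
And Σt·v = -102, Σv = -19.
So MᵀM·[m, c]ᵀ = Mᵀv: [[140, 24]; [24, 7]]·[m, c]ᵀ = [-102, -19]ᵀ.
Determinant 140·7 − 24² = 404.
m = ((-102)·7 − 24·(-19))/404 = -129/202; c = (140·(-19) − 24·(-102))/404 = -53/101.
At t = 0: v̂ = (-129/202)·(0) + (-53/101)·(1) = -53/101.

v̂ = -0.525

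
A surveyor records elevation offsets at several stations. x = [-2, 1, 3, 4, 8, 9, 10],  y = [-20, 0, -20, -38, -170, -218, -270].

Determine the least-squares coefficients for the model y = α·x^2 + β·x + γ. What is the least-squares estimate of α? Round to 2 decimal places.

α = -2.99

MᵀM·[α, β, γ]ᵀ = Mᵀy reads: 21011·α + 2325·β + 275·γ = -56406;  2325·α + 275·β + 33·γ = -6194;  275·α + 33·β + 7·γ = -736.
Row-reducing yields α = -421027/140962, β = 410585/140962, γ = -108208/70481.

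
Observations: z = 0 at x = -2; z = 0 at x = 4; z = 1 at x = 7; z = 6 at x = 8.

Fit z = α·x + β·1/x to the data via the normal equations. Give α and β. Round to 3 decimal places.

α = 0.514, β = -3.336

Sums needed: Σx·x = 133, Σx·1/x = 4, Σ1/x·1/x = 1093/3136.
Right-hand side: Σx·z = 55, Σ1/x·z = 25/28.
Normal equations: [[133, 4]; [4, 1093/3136]]·[α, β]ᵀ = [55, 25/28]ᵀ.
Determinant 133·(1093/3136) − 4² = 13599/448.
α = (55·(1093/3136) − 4·(25/28))/(13599/448) = 5435/10577; β = (133·(25/28) − 4·55)/(13599/448) = -5040/1511.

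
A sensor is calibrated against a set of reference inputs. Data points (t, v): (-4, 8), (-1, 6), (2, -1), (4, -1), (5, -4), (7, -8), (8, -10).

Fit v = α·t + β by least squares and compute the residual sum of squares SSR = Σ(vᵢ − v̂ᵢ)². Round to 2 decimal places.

Setting ∂/∂α … = 0 gives: 175·α + 21·β = -200;  21·α + 7·β = -10.
(Σt·t = 175, Σt = 21, Σ1 = 7, Σt·v = -200, Σv = -10.)
Eliminating β: 7·(row 1) − 21·(row 2) gives 784·α = 7·(-200) − 21·(-10) = -1190, so α = -85/56.
Then β = ((-10) − 21·(-85/56))/7 = 25/8.
Residuals: -67/56, 19/14, -61/56, 109/56, 13/28, -1/2, -55/56; SSR = 271/28.

SSR = 9.68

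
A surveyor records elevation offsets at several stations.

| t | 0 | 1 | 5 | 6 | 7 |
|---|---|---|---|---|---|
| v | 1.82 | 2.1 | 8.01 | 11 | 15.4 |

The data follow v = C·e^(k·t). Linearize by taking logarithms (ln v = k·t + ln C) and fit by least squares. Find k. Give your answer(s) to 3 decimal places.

With ln vᵢ as the transformed response and tᵢ as the regressor:
Σt = 19.0000, Σ(t)² = 111.0000, Σln v = 8.5537, Σt·ln v = 44.6733.
Equations: 111.0000·k + 19.0000·ln C = 44.6733;  19.0000·k + 5·ln C = 8.5537.
Slope k = (n·Σt·ln v − Σt·Σln v)/(n·Σ(t)² − (Σt)²) = (5·44.6733 − 19.0000·8.5537)/194.0000 = 0.31364; ln C = (Σln v − k·Σt)/n = 0.51892.

k = 0.314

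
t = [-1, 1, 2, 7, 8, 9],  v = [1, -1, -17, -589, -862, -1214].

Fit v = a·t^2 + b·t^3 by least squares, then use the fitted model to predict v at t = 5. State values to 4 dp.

Normal-equation sums: Σt^2·t^2 = 13076, Σt^2·t^3 = 108656, Σt^3·t^3 = 911300.
For Aᵀv: Σt^2·v = -182431, Σt^3·v = -1528515.
Normal equations: [[13076, 108656]; [108656, 911300]]·[a, b]ᵀ = [-182431, -1528515]ᵀ.
det = 13076·911300 − 108656² = 110032464.
a = ((-182431)·911300 − 108656·(-1528515))/110032464 = -41761115/27508116; b = (13076·(-1528515) − 108656·(-182431))/110032464 = -41159851/27508116.
At t = 5: v̂ = (-41761115/27508116)·(25) + (-41159851/27508116)·(125) = -3094504625/13754058.

v̂ = -224.9885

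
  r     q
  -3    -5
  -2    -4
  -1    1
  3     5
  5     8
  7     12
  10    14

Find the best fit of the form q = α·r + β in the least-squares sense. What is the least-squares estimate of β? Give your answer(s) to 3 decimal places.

Sums needed: Σr·r = 197, Σr = 19, Σ1 = 7.
And Σr·q = 301, Σq = 31.
So AᵀA·[α, β]ᵀ = Aᵀq: [[197, 19]; [19, 7]]·[α, β]ᵀ = [301, 31]ᵀ.
Determinant 197·7 − 19² = 1018.
α = (301·7 − 19·31)/1018 = 759/509; β = (197·31 − 19·301)/1018 = 194/509.

β = 0.381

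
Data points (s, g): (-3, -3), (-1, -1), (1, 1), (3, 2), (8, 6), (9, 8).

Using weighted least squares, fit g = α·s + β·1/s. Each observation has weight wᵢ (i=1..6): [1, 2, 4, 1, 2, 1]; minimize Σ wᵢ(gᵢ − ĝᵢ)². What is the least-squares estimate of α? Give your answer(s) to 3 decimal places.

α = 0.802

Forming XᵀWX = [[233, 11]; [11, 16241/2592]] and XᵀWg = [189, 181/18]ᵀ gives XᵀWX·[α, β]ᵀ = XᵀWg.
det = 233·(16241/2592) − 11² = 3470521/2592.
α = (189·(16241/2592) − 11·(181/18))/(3470521/2592) = 2782845/3470521; β = (233·(181/18) − 11·189)/(3470521/2592) = 684144/3470521.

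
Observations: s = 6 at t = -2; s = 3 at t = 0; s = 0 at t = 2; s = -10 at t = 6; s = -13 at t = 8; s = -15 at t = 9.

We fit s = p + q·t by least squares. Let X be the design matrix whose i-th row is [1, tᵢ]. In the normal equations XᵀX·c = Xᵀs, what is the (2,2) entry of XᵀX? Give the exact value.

189

Row 2 ↔ basis t, column 2 ↔ basis t, so (XᵀX)_{2,2} = Σᵢ (t)·(t) = (-2)·(-2) + (0)·(0) + (2)·(2) + (6)·(6) + (8)·(8) + (9)·(9) = 189.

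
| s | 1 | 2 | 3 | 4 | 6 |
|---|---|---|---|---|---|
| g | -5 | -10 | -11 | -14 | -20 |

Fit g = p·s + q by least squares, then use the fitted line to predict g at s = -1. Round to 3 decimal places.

ĝ = -0.081

The normal equations are: 66·p + 16·q = -234;  16·p + 5·q = -60.
Eliminating q: 5·(row 1) − 16·(row 2) gives 74·p = 5·(-234) − 16·(-60) = -210, so p = -105/37.
Then q = ((-60) − 16·(-105/37))/5 = -108/37.
At s = -1: ĝ = (-105/37)·(-1) + (-108/37)·(1) = -3/37.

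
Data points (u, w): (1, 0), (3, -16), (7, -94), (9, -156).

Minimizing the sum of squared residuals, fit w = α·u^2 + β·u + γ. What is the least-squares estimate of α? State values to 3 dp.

AᵀA·[α, β, γ]ᵀ = Aᵀw reads: 9044·α + 1100·β + 140·γ = -17386;  1100·α + 140·β + 20·γ = -2110;  140·α + 20·β + 4·γ = -266.
(Σu^2·u^2 = 9044, Σu^2·u = 1100, Σu^2 = 140, Σu·u = 140, Σu = 20, Σ1 = 4, Σu^2·w = -17386, Σu·w = -2110, Σw = -266.)
Solving the 3×3 system (Gaussian elimination) gives α = -23/12, β = -1/3, γ = 9/4.

α = -1.917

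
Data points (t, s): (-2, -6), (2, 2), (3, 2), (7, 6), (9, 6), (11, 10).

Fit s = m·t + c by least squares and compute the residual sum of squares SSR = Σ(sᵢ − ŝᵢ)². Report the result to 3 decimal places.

Compute the Gram sums: Σt·t = 268, Σt = 30, Σ1 = 6.
And Σt·s = 228, Σs = 20.
Normal equations: [[268, 30]; [30, 6]]·[m, c]ᵀ = [228, 20]ᵀ.
det = 268·6 − 30² = 708.
m = (228·6 − 30·20)/708 = 64/59; c = (268·20 − 30·228)/708 = -370/177.
Residuals: -308/177, 340/177, 148/177, 88/177, -296/177, 28/177; SSR = 1856/177.

SSR = 10.486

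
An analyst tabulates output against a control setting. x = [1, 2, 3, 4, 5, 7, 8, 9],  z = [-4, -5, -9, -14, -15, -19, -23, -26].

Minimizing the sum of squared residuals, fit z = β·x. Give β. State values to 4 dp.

β = -2.9036

Forming AᵀA = [[249]] and Aᵀz = [-723]ᵀ gives AᵀA·[β]ᵀ = Aᵀz.
β = (-723)/249 = -2.90361.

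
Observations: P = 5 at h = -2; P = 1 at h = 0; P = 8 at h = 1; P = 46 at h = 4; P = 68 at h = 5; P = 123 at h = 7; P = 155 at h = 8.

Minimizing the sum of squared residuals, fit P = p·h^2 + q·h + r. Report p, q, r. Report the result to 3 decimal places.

p = 2.032, q = 2.919, r = 2.259

Entries of XᵀX: Σh^2·h^2 = 7395, Σh^2·h = 1037, Σh^2 = 159, Σh·h = 159, Σh = 23, Σ1 = 7.
For XᵀP: Σh^2·P = 18411, Σh·P = 2623, ΣP = 406.
Row-reducing yields p = 361699/178018, q = 519549/178018, r = 201110/89009.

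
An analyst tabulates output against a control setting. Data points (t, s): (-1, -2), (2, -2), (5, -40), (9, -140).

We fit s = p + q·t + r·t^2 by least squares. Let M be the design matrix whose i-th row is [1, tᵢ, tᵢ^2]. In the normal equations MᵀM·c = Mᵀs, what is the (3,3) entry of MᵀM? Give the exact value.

Row 3 ↔ basis t^2, column 3 ↔ basis t^2, so (MᵀM)_{3,3} = Σᵢ (t^2)·(t^2) = (1)·(1) + (4)·(4) + (25)·(25) + (81)·(81) = 7203.

7203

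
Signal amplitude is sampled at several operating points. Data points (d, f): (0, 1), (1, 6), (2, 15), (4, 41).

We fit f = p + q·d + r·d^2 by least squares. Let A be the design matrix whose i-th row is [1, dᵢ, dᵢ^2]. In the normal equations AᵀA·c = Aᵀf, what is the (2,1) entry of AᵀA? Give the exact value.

Row 2 ↔ basis d, column 1 ↔ basis 1, so (AᵀA)_{2,1} = Σᵢ d = (0)·(1) + (1)·(1) + (2)·(1) + (4)·(1) = 7.

7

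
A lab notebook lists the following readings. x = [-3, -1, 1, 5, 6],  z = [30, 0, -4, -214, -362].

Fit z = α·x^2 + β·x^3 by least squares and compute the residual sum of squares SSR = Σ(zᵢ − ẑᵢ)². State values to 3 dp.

SSR = 2.067

Sums needed: Σx^2·x^2 = 2004, Σx^2·x^3 = 10658, Σx^3·x^3 = 63012.
Moment sums: Σx^2·z = -18116, Σx^3·z = -105756.
So AᵀA·[α, β]ᵀ = Aᵀz: [[2004, 10658]; [10658, 63012]]·[α, β]ᵀ = [-18116, -105756]ᵀ.
Determinant 2004·63012 − 10658² = 12683084.
α = ((-18116)·63012 − 10658·(-105756))/12683084 = -3594486/3170771; β = (2004·(-105756) − 10658·(-18116))/12683084 = -4713674/3170771.
Residuals: 204306/3170771, -1119188/3170771, -4374924/3170771, 526406/3170771, -264022/3170771; SSR = 6553956/3170771.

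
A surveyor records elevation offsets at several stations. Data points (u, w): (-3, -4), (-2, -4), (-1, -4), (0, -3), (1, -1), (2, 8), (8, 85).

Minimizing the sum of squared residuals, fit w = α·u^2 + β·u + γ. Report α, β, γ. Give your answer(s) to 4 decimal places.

α = 0.9979, β = 3.0113, γ = -2.9830

Sums needed: Σu^2·u^2 = 4211, Σu^2·u = 485, Σu^2 = 83, Σu·u = 83, Σu = 5, Σ1 = 7.
Right-hand side: Σu^2·w = 5415, Σu·w = 719, Σw = 77.
So XᵀX·[α, β, γ]ᵀ = Xᵀw: [[4211, 485, 83]; [485, 83, 5]; [83, 5, 7]]·[α, β, γ]ᵀ = [5415, 719, 77]ᵀ.
Row-reducing yields α = 65549/65688, β = 197809/65688, γ = -16329/5474.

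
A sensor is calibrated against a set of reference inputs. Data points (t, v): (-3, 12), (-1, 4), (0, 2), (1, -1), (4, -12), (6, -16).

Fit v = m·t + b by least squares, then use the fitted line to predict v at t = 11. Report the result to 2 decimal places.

Compute the Gram sums: Σt·t = 63, Σt = 7, Σ1 = 6.
And Σt·v = -185, Σv = -11.
Eliminating b: 6·(row 1) − 7·(row 2) gives 329·m = 6·(-185) − 7·(-11) = -1033, so m = -1033/329.
Then b = ((-11) − 7·(-1033/329))/6 = 86/47.
At t = 11: v̂ = (-1033/329)·(11) + (86/47)·(1) = -10761/329.

v̂ = -32.71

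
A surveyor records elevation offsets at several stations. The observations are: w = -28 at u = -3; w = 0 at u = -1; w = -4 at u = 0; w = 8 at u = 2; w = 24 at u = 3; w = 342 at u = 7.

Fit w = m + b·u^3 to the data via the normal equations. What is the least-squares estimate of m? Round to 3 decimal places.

The normal system MᵀM·[m, b]ᵀ = Mᵀw is [[6, 350]; [350, 119172]]·[m, b]ᵀ = [342, 118774]ᵀ.
Determinant 6·119172 − 350² = 592532.
m = (342·119172 − 350·118774)/592532 = -203519/148133; b = (6·118774 − 350·342)/592532 = 148236/148133.

m = -1.374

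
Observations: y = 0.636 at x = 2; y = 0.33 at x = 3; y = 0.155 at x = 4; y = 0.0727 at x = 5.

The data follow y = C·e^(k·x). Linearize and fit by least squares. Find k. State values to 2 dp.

Linearized form: ln y = k·x + ln C. From the 4 transformed points,
Sums: Σx = 14.0000, Σ(x)² = 54.0000, Σln y = -6.0470, Σx·ln y = -24.7955.
Normal system: [[54.0000, 14.0000]; [14.0000, 4]]·[k, ln C]ᵀ = [-24.7955, -6.0470]ᵀ.
Slope k = (n·Σx·ln y − Σx·Σln y)/(n·Σ(x)² − (Σx)²) = (4·-24.7955 − 14.0000·-6.0470)/20.0000 = -0.72622; ln C = (Σln y − k·Σx)/n = 1.03004.

k = -0.73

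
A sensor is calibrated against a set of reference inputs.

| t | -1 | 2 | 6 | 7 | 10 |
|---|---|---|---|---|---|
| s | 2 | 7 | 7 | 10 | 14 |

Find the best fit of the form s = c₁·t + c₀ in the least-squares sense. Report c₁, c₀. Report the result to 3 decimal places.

The normal equations are: 190·c₁ + 24·c₀ = 264;  24·c₁ + 5·c₀ = 40.
Δ = 190·5 − 24² = 374.
c₁ = (264·5 − 24·40)/374 = 180/187; c₀ = (190·40 − 24·264)/374 = 632/187.

c₁ = 0.963, c₀ = 3.380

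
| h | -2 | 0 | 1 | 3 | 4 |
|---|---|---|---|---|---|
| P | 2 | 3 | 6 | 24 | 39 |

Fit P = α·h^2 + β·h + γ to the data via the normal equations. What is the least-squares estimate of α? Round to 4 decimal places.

From the data, Σh^2·h^2 = 354, Σh^2·h = 84, Σh^2 = 30, Σh·h = 30, Σh = 6, Σ1 = 5.
Moment sums: Σh^2·P = 854, Σh·P = 230, ΣP = 74.
XᵀX·[α, β, γ]ᵀ = XᵀP becomes [[354, 84, 30]; [84, 30, 6]; [30, 6, 5]]·[α, β, γ]ᵀ = [854, 230, 74]ᵀ.
Solving the 3×3 system (Gaussian elimination) gives α = 17/11, β = 97/33, γ = 2.

α = 1.5455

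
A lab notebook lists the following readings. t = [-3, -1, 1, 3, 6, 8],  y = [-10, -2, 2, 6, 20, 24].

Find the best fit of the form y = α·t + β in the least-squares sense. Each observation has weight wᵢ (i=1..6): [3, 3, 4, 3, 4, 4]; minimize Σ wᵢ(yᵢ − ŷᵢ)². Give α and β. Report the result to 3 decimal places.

α = 3.119, β = -0.562

From the data, Σwᵢ·t·t = 461, Σwᵢ·t = 57, Σwᵢ·1 = 21.
Moment sums: Σwᵢ·t·y = 1406, Σwᵢ·y = 166.
det = 461·21 − 57² = 6432.
α = (1406·21 − 57·166)/6432 = 209/67; β = (461·166 − 57·1406)/6432 = -113/201.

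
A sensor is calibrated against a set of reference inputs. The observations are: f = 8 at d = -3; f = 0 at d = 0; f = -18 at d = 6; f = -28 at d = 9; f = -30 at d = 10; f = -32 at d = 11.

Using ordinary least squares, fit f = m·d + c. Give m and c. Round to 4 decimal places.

m = -2.9366, c = -0.5156

Forming AᵀA = [[347, 33]; [33, 6]] and Aᵀf = [-1036, -100]ᵀ gives AᵀA·[m, c]ᵀ = Aᵀf.
Eliminating c: 6·(row 1) − 33·(row 2) gives 993·m = 6·(-1036) − 33·(-100) = -2916, so m = -972/331.
Then c = ((-100) − 33·(-972/331))/6 = -512/993.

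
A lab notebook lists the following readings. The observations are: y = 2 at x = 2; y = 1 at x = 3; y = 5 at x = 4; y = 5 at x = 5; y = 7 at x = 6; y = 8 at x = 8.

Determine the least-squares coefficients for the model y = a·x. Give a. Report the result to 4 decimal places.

a = 1.0260

The normal system AᵀA·[a]ᵀ = Aᵀy is [[154]]·[a]ᵀ = [158]ᵀ.
a = 158/154 = 1.02597.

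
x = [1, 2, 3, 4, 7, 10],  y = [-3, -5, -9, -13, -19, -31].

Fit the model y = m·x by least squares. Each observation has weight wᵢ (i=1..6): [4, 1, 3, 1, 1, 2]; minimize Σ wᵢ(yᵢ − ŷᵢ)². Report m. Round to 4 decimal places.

m = -3.0267

From the data, Σwᵢ·x·x = 300.
Right-hand side: Σwᵢ·x·y = -908.
Normal equations: [[300]]·[m]ᵀ = [-908]ᵀ.
m = (-908)/300 = -3.02667.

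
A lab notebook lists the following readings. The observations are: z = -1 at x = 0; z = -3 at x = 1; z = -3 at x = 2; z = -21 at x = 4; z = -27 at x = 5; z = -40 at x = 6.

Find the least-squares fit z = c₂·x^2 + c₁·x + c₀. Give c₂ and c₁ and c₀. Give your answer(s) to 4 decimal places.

c₂ = -1.0663, c₁ = -0.1378, c₀ = -0.8469

Entries of MᵀM: Σx^2·x^2 = 2194, Σx^2·x = 414, Σx^2 = 82, Σx·x = 82, Σx = 18, Σ1 = 6.
Moment sums: Σx^2·z = -2466, Σx·z = -468, Σz = -95.
MᵀM·[c₂, c₁, c₀]ᵀ = Mᵀz becomes [[2194, 414, 82]; [414, 82, 18]; [82, 18, 6]]·[c₂, c₁, c₀]ᵀ = [-2466, -468, -95]ᵀ.
Row-reducing yields c₂ = -209/196, c₁ = -27/196, c₀ = -83/98.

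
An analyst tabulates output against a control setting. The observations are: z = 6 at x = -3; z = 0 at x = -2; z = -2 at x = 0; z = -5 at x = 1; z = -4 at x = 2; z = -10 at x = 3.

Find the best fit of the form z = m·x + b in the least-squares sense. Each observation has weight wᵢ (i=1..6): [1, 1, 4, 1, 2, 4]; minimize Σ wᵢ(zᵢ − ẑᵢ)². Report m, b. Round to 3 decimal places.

m = -2.307, b = -2.102

Entries of AᵀWA: Σwᵢ·x·x = 58, Σwᵢ·x = 12, Σwᵢ·1 = 13.
Moment sums: Σwᵢ·x·z = -159, Σwᵢ·z = -55.
Normal equations: [[58, 12]; [12, 13]]·[m, b]ᵀ = [-159, -55]ᵀ.
Eliminating b: 13·(row 1) − 12·(row 2) gives 610·m = 13·(-159) − 12·(-55) = -1407, so m = -1407/610.
Then b = ((-55) − 12·(-1407/610))/13 = -641/305.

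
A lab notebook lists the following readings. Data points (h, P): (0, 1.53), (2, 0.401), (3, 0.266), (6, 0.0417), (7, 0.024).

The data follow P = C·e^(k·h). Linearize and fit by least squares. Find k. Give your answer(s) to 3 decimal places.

k = -0.590

Linearized form: ln P = k·h + ln C. From the 5 transformed points,
Over the data: Σh = 18.0000, Σ(h)² = 98.0000, Σln P = -8.7197, Σh·ln P = -50.9718.
Normal system: [[98.0000, 18.0000]; [18.0000, 5]]·[k, ln C]ᵀ = [-50.9718, -8.7197]ᵀ.
Slope k = (n·Σh·ln P − Σh·Σln P)/(n·Σ(h)² − (Σh)²) = (5·-50.9718 − 18.0000·-8.7197)/166.0000 = -0.58978; ln C = (Σln P − k·Σh)/n = 0.37926.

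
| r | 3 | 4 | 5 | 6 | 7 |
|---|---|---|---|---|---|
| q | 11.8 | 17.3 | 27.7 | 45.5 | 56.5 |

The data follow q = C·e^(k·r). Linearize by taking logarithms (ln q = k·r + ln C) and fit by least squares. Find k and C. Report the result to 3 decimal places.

Linearized form: ln q = k·r + ln C. From the 5 transformed points,
Sums: Σr = 25.0000, Σ(r)² = 135.0000, Σln q = 16.4922, Σr·ln q = 86.5602.
Normal system: [[135.0000, 25.0000]; [25.0000, 5]]·[k, ln C]ᵀ = [86.5602, 16.4922]ᵀ.
Solving (det = 50.0000): k = 0.40993, ln C = 1.24879, so C = exp(1.24879) = 3.48614.

k = 0.410, C = 3.486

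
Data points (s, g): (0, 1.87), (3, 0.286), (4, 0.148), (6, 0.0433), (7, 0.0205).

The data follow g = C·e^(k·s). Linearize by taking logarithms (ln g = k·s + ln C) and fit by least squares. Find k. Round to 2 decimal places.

k = -0.64

With ln gᵢ as the transformed response and sᵢ as the regressor:
Σs = 20.0000, Σ(s)² = 110.0000, Σln g = -9.5633, Σs·ln g = -57.4464.
Equations: 110.0000·k + 20.0000·ln C = -57.4464;  20.0000·k + 5·ln C = -9.5633.
Solving (det = 150.0000): k = -0.63977, ln C = 0.64643.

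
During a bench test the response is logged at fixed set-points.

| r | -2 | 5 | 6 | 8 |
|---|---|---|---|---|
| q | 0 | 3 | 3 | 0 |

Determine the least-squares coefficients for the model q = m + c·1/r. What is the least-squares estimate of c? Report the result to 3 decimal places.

c = 3.337

Compute the Gram sums: Σ1 = 4, Σ1/r = -1/120, Σ1/r·1/r = 4801/14400.
Moment sums: Σq = 6, Σ1/r·q = 11/10.
XᵀX·[m, c]ᵀ = Xᵀq becomes [[4, -1/120]; [-1/120, 4801/14400]]·[m, c]ᵀ = [6, 11/10]ᵀ.
Eliminating c: (4801/14400)·(row 1) − (-1/120)·(row 2) gives (6401/4800)·m = (4801/14400)·6 − (-1/120)·(11/10) = 4823/2400, so m = 9646/6401.
Then c = ((11/10) − (-1/120)·(9646/6401))/(4801/14400) = 21360/6401.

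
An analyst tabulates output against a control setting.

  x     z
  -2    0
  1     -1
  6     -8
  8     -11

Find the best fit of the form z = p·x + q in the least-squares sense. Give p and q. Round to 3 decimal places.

p = -1.147, q = -1.271

Sums needed: Σx·x = 105, Σx = 13, Σ1 = 4.
Right-hand side: Σx·z = -137, Σz = -20.
MᵀM·[p, q]ᵀ = Mᵀz becomes [[105, 13]; [13, 4]]·[p, q]ᵀ = [-137, -20]ᵀ.
det = 105·4 − 13² = 251.
p = ((-137)·4 − 13·(-20))/251 = -288/251; q = (105·(-20) − 13·(-137))/251 = -319/251.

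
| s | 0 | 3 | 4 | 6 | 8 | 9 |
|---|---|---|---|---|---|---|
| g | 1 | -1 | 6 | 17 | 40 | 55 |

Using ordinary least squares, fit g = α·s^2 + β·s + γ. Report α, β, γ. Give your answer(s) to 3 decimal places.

XᵀX·[α, β, γ]ᵀ = Xᵀg reads: 12290·α + 1548·β + 206·γ = 7714;  1548·α + 206·β + 30·γ = 938;  206·α + 30·β + 6·γ = 118.
Inverting the 3×3 Gram matrix, [α, β, γ]ᵀ = [2662/2555, -8746/2555, 369/365]ᵀ.

α = 1.042, β = -3.423, γ = 1.011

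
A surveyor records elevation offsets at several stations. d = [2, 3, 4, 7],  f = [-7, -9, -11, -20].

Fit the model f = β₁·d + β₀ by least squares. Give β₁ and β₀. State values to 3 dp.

β₁ = -2.643, β₀ = -1.179

MᵀM·[β₁, β₀]ᵀ = Mᵀf reads: 78·β₁ + 16·β₀ = -225;  16·β₁ + 4·β₀ = -47.
Determinant 78·4 − 16² = 56.
β₁ = ((-225)·4 − 16·(-47))/56 = -37/14; β₀ = (78·(-47) − 16·(-225))/56 = -33/28.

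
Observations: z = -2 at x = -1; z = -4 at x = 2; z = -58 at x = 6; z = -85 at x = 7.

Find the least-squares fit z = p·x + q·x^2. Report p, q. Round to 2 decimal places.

With design matrix A, AᵀA = [[90, 566]; [566, 3714]] and Aᵀz = [-949, -6271]ᵀ.
Eliminating q: 3714·(row 1) − 566·(row 2) gives 13904·p = 3714·(-949) − 566·(-6271) = 24800, so p = 1550/869.
Then q = ((-6271) − 566·(1550/869))/3714 = -3407/1738.

p = 1.78, q = -1.96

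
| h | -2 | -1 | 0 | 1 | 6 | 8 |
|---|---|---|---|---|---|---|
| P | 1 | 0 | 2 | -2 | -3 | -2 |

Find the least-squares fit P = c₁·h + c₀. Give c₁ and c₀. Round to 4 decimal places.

AᵀA·[c₁, c₀]ᵀ = AᵀP reads: 106·c₁ + 12·c₀ = -38;  12·c₁ + 6·c₀ = -4.
det = 106·6 − 12² = 492.
c₁ = ((-38)·6 − 12·(-4))/492 = -15/41; c₀ = (106·(-4) − 12·(-38))/492 = 8/123.

c₁ = -0.3659, c₀ = 0.0650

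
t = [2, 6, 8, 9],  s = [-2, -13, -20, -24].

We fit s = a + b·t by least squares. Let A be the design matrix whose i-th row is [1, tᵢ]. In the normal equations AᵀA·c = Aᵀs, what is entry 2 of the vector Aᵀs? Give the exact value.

-458

Entry 2 ↔ basis t, so (Aᵀs)_{2} = Σᵢ (t)·sᵢ = (2)·(-2) + (6)·(-13) + (8)·(-20) + (9)·(-24) = -458.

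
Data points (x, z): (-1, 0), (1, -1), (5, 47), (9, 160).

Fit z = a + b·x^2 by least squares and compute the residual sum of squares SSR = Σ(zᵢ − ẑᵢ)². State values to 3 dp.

Normal-equation sums: Σ1 = 4, Σx^2 = 108, Σx^2·x^2 = 7188.
Moment sums: Σz = 206, Σx^2·z = 14134.
AᵀA·[a, b]ᵀ = Aᵀz becomes [[4, 108]; [108, 7188]]·[a, b]ᵀ = [206, 14134]ᵀ.
det = 4·7188 − 108² = 17088.
a = (206·7188 − 108·14134)/17088 = -953/356; b = (4·14134 − 108·206)/17088 = 2143/1068.
Residuals: 179/267, -88/267, -130/267, 13/89; SSR = 218/267.

SSR = 0.816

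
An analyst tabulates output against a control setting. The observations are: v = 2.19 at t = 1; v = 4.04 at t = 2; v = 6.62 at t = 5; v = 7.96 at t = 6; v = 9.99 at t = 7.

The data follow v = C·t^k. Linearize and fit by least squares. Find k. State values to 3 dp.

k = 0.722

Taking logs, ln v = k·ln t + ln C, so regress ln v on ln t.
Σln t = 6.0403, Σ(ln t)² = 10.0677, Σln v = 8.4463, Σln t·ln v = 12.2053.
Equations: 10.0677·k + 6.0403·ln C = 12.2053;  6.0403·k + 5·ln C = 8.4463.
Solving (det = 13.8539): k = 0.72248, ln C = 0.81645.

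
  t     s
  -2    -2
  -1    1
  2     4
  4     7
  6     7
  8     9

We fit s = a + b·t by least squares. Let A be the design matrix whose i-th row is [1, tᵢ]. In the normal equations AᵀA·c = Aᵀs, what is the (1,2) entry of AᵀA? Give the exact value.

Row 1 ↔ basis 1, column 2 ↔ basis t, so (AᵀA)_{1,2} = Σᵢ t = (1)·(-2) + (1)·(-1) + (1)·(2) + (1)·(4) + (1)·(6) + (1)·(8) = 17.

17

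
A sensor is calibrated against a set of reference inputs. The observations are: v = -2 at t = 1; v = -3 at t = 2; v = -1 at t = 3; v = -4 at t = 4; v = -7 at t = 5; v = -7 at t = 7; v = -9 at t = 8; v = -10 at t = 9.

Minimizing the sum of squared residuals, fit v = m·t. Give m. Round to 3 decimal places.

m = -1.096

The normal system MᵀM·[m]ᵀ = Mᵀv is [[249]]·[m]ᵀ = [-273]ᵀ.
m = (-273)/249 = -1.09639.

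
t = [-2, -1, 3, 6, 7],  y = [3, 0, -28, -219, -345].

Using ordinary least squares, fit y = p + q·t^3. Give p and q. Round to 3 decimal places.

The normal system MᵀM·[p, q]ᵀ = Mᵀy is [[5, 577]; [577, 165099]]·[p, q]ᵀ = [-589, -166419]ᵀ.
det = 5·165099 − 577² = 492566.
p = ((-589)·165099 − 577·(-166419))/492566 = -609774/246283; q = (5·(-166419) − 577·(-589))/492566 = -246121/246283.

p = -2.476, q = -0.999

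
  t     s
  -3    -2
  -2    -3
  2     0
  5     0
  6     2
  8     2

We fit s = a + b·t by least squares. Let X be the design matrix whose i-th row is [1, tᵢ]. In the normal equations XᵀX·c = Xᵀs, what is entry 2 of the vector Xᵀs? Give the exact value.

40

Entry 2 ↔ basis t, so (Xᵀs)_{2} = Σᵢ (t)·sᵢ = (-3)·(-2) + (-2)·(-3) + (2)·(0) + (5)·(0) + (6)·(2) + (8)·(2) = 40.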